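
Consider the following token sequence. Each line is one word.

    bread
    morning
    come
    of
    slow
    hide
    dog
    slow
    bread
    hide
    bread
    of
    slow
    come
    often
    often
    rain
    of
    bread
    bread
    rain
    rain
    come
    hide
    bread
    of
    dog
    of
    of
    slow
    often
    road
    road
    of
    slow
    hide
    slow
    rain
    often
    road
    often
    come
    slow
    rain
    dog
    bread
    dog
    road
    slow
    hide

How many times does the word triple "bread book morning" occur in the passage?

Scanning the 48 overlapping trigram windows for "bread book morning":
  (none found)

0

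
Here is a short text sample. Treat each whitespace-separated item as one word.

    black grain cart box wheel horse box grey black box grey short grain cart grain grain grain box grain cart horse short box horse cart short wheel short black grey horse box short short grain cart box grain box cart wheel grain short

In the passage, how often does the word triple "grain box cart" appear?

Scanning the 41 overlapping trigram windows for "grain box cart":
  position 38–40: grain box cart

1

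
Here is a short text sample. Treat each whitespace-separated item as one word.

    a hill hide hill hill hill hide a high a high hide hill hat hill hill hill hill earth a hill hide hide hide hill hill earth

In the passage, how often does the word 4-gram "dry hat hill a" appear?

Scanning the 24 overlapping 4-gram windows for "dry hat hill a":
  (none found)

0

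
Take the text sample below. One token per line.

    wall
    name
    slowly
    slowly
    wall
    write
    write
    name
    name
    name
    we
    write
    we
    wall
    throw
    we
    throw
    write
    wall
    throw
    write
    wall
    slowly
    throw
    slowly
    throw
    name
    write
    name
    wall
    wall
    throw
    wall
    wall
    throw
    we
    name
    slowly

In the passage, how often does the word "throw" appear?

7

Scanning the 38 tokens for "throw":
  position 15: throw
  position 17: throw
  position 20: throw
  position 24: throw
  position 26: throw
  position 32: throw
  position 35: throw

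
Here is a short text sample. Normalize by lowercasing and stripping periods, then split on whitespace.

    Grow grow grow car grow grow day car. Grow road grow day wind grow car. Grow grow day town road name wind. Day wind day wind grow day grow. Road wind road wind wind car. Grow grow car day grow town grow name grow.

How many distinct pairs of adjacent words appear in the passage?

44 tokens → 43 bigram windows in total.
Repeated bigrams (each contributes count−1 duplicates):
  grow grow: 5
  car grow: 4
  grow day: 4
  day wind: 3
  grow car: 3
  day grow: 2
  grow road: 2
  road wind: 2
  … (2 more repeated)
19 duplicate windows → 43 − 19 = 24 distinct.

24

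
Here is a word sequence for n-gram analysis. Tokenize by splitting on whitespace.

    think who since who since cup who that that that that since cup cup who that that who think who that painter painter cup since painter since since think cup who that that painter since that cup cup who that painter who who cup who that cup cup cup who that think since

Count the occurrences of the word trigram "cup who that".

6

Scanning the 51 overlapping trigram windows for "cup who that":
  position 6–8: cup who that
  position 14–16: cup who that
  position 30–32: cup who that
  position 38–40: cup who that
  position 44–46: cup who that
  position 49–51: cup who that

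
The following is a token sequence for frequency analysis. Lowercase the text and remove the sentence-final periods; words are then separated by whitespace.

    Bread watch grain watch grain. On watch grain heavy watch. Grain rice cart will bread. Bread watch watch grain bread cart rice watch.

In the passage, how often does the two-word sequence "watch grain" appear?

Scanning the 22 overlapping bigram windows for "watch grain":
  position 2–3: watch grain
  position 4–5: watch grain
  position 7–8: watch grain
  position 10–11: watch grain
  position 18–19: watch grain

5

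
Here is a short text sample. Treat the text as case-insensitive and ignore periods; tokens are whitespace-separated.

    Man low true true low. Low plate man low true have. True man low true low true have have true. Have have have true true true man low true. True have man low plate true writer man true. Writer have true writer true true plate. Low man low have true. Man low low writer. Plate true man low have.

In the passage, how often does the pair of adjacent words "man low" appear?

Scanning the 58 overlapping bigram windows for "man low":
  position 1–2: man low
  position 8–9: man low
  position 13–14: man low
  position 27–28: man low
  position 32–33: man low
  position 47–48: man low
  position 51–52: man low
  position 57–58: man low

8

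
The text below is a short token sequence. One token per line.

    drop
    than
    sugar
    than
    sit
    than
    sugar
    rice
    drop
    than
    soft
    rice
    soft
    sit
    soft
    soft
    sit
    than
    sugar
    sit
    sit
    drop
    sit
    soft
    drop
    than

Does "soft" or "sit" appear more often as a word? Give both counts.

"sit" (6 vs 5)

"soft": 5 occurrences
"sit": 6 occurrences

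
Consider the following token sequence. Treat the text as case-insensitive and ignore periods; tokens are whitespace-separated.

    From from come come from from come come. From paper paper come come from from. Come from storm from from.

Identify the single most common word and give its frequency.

"from", 10 times

Unigram frequencies (highest first):
  from: 10
  come: 7
  paper: 2
  storm: 1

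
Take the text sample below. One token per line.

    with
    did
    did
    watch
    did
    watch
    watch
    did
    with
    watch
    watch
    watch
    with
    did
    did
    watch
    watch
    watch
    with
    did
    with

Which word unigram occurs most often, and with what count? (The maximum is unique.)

"watch", 9 times

Unigram frequencies (highest first):
  watch: 9
  did: 7
  with: 5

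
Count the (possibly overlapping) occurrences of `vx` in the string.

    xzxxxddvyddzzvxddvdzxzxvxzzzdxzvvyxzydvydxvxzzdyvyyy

3

Sliding a length-2 window over the 52 characters (51 positions):
  position 14–15: vx
  position 24–25: vx
  position 43–44: vx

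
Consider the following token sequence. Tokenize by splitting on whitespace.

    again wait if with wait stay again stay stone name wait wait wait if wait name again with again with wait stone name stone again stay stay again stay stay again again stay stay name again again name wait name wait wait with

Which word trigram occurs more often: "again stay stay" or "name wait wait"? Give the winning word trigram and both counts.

"again stay stay" (3 vs 2)

"again stay stay": 3 occurrences
"name wait wait": 2 occurrences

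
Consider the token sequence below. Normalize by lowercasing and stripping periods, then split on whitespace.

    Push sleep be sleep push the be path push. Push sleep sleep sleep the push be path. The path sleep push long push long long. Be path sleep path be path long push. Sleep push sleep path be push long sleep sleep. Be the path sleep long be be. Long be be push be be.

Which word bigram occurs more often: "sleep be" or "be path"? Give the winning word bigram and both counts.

"be path" (4 vs 2)

"sleep be": 2 occurrences
"be path": 4 occurrences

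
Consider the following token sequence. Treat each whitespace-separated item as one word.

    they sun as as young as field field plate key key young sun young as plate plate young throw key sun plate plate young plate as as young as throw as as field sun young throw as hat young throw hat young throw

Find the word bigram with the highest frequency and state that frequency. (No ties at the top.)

Bigram frequencies (highest first):
  young throw: 4
  as as: 3
  young as: 3
  as young: 2
  as field: 2
  sun young: 2
  … (22 more, each ≤ 2)

"young throw", 4 times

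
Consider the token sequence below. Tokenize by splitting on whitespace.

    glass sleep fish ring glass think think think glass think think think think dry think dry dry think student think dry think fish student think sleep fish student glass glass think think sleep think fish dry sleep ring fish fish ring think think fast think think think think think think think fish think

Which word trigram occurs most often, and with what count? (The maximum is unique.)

Trigram frequencies (highest first):
  think think think: 8
  glass think think: 3
  think dry think: 2
  glass sleep fish: 1
  sleep fish ring: 1
  fish ring glass: 1
  … (35 more, each ≤ 1)

"think think think", 8 times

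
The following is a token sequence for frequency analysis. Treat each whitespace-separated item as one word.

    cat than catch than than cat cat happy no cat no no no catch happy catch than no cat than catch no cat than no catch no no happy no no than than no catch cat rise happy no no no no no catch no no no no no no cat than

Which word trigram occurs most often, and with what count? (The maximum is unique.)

"no no no", 8 times

Trigram frequencies (highest first):
  no no no: 8
  no cat than: 3
  cat than catch: 2
  no no catch: 2
  than no catch: 2
  no catch no: 2
  … (29 more, each ≤ 2)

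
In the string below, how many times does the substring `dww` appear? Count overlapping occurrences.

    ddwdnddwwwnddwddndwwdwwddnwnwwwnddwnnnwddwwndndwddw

4

Sliding a length-3 window over the 51 characters (49 positions):
  position 7–9: dww
  position 18–20: dww
  position 21–23: dww
  position 41–43: dww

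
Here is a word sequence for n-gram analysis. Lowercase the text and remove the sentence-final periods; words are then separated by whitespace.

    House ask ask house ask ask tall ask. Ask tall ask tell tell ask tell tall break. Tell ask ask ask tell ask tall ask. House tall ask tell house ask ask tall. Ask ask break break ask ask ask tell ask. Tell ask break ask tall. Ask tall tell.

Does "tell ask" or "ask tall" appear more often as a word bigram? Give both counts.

"tell ask": 5 occurrences
"ask tall": 6 occurrences

"ask tall" (6 vs 5)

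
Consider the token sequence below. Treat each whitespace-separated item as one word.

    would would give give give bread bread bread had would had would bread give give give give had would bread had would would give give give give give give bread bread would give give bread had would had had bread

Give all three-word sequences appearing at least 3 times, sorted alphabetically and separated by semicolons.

bread had would; give give bread; give give give; would give give

Trigram counts meeting the condition (at least 3 times):
  bread had would: 3
  give give bread: 3
  give give give: 7
  would give give: 3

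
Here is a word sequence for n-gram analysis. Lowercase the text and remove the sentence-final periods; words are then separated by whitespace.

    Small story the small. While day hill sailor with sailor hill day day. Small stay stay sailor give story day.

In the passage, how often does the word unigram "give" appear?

1

Scanning the 20 tokens for "give":
  position 18: give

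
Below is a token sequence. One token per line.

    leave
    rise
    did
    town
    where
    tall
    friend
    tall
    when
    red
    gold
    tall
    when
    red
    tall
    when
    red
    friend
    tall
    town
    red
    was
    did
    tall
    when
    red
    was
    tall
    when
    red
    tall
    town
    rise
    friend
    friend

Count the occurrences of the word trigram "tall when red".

Scanning the 33 overlapping trigram windows for "tall when red":
  position 8–10: tall when red
  position 12–14: tall when red
  position 15–17: tall when red
  position 24–26: tall when red
  position 28–30: tall when red

5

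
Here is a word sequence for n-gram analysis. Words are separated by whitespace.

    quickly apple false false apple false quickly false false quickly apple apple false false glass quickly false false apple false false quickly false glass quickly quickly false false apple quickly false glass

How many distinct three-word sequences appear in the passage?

32 tokens → 30 trigram windows in total.
Repeated trigrams (each contributes count−1 duplicates):
  apple false false: 3
  false false apple: 3
  quickly false false: 3
  false apple false: 2
  false false quickly: 2
  false glass quickly: 2
  false quickly false: 2
  quickly false glass: 2
11 duplicate windows → 30 − 11 = 19 distinct.

19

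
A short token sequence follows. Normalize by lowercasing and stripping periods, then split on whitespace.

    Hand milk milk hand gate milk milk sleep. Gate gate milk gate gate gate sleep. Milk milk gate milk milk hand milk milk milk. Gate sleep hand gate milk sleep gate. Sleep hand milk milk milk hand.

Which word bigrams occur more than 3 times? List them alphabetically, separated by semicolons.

gate milk; milk milk

Bigram counts meeting the condition (more than 3 times):
  gate milk: 4
  milk milk: 8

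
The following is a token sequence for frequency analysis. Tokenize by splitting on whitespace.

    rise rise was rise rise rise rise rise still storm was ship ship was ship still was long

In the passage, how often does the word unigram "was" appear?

Scanning the 18 tokens for "was":
  position 3: was
  position 11: was
  position 14: was
  position 17: was

4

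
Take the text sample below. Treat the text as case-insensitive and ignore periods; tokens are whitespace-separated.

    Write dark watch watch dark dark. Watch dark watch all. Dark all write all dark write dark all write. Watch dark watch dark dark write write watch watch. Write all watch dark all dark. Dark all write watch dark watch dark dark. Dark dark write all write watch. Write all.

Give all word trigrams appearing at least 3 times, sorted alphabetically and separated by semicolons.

all write watch; dark all write; dark watch dark; watch dark dark; watch dark watch

Trigram counts meeting the condition (at least 3 times):
  all write watch: 3
  dark all write: 3
  dark watch dark: 3
  watch dark dark: 3
  watch dark watch: 3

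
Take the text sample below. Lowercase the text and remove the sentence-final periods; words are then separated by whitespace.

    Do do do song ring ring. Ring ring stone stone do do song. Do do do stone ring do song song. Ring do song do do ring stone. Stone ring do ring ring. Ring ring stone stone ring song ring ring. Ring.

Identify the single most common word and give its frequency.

"ring", 16 times

Unigram frequencies (highest first):
  ring: 16
  do: 13
  stone: 7
  song: 6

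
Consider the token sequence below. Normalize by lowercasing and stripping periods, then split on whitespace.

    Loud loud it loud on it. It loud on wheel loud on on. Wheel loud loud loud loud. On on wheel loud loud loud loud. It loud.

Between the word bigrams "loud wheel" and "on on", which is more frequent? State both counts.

"loud wheel": 0 occurrences
"on on": 2 occurrences

"on on" (2 vs 0)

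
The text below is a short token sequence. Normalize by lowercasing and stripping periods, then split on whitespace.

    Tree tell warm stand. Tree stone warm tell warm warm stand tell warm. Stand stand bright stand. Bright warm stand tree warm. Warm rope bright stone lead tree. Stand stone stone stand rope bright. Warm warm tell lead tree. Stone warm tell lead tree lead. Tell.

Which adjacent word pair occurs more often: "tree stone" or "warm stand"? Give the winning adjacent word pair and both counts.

"tree stone": 2 occurrences
"warm stand": 4 occurrences

"warm stand" (4 vs 2)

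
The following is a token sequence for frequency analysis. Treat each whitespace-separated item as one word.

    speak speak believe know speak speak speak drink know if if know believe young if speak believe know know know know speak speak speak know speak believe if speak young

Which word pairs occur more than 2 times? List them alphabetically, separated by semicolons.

know know; know speak; speak believe; speak speak

Bigram counts meeting the condition (more than 2 times):
  know know: 3
  know speak: 3
  speak believe: 3
  speak speak: 5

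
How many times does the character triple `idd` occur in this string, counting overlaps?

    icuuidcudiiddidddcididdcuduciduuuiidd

Sliding a length-3 window over the 37 characters (35 positions):
  position 11–13: idd
  position 14–16: idd
  position 21–23: idd
  position 35–37: idd

4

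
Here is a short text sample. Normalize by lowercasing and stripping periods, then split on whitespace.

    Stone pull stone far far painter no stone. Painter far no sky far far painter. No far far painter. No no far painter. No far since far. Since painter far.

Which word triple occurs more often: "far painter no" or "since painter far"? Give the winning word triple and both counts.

"far painter no": 4 occurrences
"since painter far": 1 occurrence

"far painter no" (4 vs 1)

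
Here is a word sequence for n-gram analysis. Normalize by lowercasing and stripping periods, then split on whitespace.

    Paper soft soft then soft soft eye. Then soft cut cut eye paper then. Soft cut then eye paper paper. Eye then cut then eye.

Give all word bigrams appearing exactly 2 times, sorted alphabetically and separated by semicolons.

cut then; eye paper; eye then; soft cut; soft soft; then eye

Bigram counts meeting the condition (exactly 2 times):
  cut then: 2
  eye paper: 2
  eye then: 2
  soft cut: 2
  soft soft: 2
  then eye: 2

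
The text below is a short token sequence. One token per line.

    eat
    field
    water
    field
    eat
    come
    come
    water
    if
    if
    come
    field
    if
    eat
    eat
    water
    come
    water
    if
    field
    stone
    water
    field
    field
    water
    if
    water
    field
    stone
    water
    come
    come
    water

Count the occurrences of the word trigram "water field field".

1

Scanning the 31 overlapping trigram windows for "water field field":
  position 22–24: water field field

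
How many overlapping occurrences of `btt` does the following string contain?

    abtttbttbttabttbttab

Sliding a length-3 window over the 20 characters (18 positions):
  position 2–4: btt
  position 6–8: btt
  position 9–11: btt
  position 13–15: btt
  position 16–18: btt

5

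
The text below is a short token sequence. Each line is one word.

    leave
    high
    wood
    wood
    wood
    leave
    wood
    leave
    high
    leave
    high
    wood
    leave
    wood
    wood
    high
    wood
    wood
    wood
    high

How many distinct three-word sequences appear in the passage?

13

20 tokens → 18 trigram windows in total.
Repeated trigrams (each contributes count−1 duplicates):
  high wood wood: 2
  leave high wood: 2
  wood leave wood: 2
  wood wood high: 2
  wood wood wood: 2
5 duplicate windows → 18 − 5 = 13 distinct.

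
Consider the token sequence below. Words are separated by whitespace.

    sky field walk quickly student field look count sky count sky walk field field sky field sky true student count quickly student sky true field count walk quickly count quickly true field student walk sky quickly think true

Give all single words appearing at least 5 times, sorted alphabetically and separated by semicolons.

count; field; quickly; sky

Unigram counts meeting the condition (at least 5 times):
  count: 5
  field: 7
  quickly: 5
  sky: 7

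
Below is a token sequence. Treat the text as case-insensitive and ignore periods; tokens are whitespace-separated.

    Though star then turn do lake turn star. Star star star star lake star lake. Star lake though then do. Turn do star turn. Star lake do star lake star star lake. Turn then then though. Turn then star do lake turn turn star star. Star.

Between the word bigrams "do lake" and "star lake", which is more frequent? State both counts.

"do lake": 2 occurrences
"star lake": 6 occurrences

"star lake" (6 vs 2)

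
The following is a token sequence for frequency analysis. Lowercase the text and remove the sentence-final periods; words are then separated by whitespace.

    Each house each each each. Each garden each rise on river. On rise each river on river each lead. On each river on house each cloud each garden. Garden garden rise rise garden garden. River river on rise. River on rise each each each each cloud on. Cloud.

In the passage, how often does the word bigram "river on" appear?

Scanning the 47 overlapping bigram windows for "river on":
  position 11–12: river on
  position 15–16: river on
  position 22–23: river on
  position 36–37: river on
  position 39–40: river on

5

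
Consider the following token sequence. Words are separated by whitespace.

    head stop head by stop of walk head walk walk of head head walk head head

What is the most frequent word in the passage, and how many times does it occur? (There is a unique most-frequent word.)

"head", 7 times

Unigram frequencies (highest first):
  head: 7
  walk: 4
  stop: 2
  of: 2
  by: 1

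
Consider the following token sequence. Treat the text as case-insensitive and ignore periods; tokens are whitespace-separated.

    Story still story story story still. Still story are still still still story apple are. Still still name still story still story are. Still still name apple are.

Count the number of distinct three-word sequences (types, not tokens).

28 tokens → 26 trigram windows in total.
Repeated trigrams (each contributes count−1 duplicates):
  are still still: 3
  still still name: 2
  still still story: 2
  still story are: 2
  story are still: 2
  story still story: 2
7 duplicate windows → 26 − 7 = 19 distinct.

19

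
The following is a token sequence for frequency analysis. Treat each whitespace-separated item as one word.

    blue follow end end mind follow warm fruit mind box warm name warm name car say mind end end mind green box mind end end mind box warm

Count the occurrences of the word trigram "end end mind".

Scanning the 26 overlapping trigram windows for "end end mind":
  position 3–5: end end mind
  position 18–20: end end mind
  position 24–26: end end mind

3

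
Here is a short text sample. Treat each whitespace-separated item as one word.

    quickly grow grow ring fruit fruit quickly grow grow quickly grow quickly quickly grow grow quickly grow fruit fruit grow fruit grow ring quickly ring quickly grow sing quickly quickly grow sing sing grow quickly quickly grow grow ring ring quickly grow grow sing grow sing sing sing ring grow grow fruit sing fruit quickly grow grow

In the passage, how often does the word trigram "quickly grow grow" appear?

6

Scanning the 55 overlapping trigram windows for "quickly grow grow":
  position 1–3: quickly grow grow
  position 7–9: quickly grow grow
  position 13–15: quickly grow grow
  position 36–38: quickly grow grow
  position 41–43: quickly grow grow
  position 55–57: quickly grow grow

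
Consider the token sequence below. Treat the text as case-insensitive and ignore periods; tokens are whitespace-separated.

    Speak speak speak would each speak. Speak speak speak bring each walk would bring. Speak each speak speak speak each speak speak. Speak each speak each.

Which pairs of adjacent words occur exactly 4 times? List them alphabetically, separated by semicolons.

each speak; speak each

Bigram counts meeting the condition (exactly 4 times):
  each speak: 4
  speak each: 4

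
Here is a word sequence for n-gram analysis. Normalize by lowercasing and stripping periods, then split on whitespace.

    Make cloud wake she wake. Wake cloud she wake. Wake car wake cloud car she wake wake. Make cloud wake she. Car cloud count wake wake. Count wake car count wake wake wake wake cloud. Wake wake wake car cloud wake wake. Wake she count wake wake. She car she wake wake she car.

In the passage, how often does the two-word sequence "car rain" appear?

0

Scanning the 53 overlapping bigram windows for "car rain":
  (none found)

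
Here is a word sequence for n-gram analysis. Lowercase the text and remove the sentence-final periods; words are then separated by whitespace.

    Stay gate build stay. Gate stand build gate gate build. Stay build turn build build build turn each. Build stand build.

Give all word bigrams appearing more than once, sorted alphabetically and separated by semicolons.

build build; build stay; build turn; gate build; stand build; stay gate

Bigram counts meeting the condition (more than once):
  build build: 2
  build stay: 2
  build turn: 2
  gate build: 2
  stand build: 2
  stay gate: 2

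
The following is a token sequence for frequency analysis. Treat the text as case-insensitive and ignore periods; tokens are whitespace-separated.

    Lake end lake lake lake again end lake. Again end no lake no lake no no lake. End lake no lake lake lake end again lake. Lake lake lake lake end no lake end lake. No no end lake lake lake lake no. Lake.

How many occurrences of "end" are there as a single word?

8

Scanning the 44 tokens for "end":
  position 2: end
  position 7: end
  position 10: end
  position 18: end
  position 24: end
  position 31: end
  position 34: end
  position 38: end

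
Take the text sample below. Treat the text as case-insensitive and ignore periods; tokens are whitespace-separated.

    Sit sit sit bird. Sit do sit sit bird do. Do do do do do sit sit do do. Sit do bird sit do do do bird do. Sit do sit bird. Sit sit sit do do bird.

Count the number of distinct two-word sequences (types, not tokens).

8

38 tokens → 37 bigram windows in total.
Repeated bigrams (each contributes count−1 duplicates):
  do do: 9
  sit do: 6
  sit sit: 6
  do sit: 5
  bird sit: 3
  do bird: 3
  sit bird: 3
  bird do: 2
29 duplicate windows → 37 − 29 = 8 distinct.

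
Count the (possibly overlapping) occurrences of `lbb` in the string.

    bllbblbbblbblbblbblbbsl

6

Sliding a length-3 window over the 23 characters (21 positions):
  position 3–5: lbb
  position 6–8: lbb
  position 10–12: lbb
  position 13–15: lbb
  position 16–18: lbb
  position 19–21: lbb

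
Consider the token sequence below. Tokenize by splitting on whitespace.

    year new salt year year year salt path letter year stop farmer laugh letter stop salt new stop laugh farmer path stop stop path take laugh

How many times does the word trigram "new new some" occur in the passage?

0

Scanning the 24 overlapping trigram windows for "new new some":
  (none found)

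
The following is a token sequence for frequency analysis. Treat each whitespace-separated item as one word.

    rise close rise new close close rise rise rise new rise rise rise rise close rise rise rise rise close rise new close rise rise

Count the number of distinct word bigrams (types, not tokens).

7

25 tokens → 24 bigram windows in total.
Repeated bigrams (each contributes count−1 duplicates):
  rise rise: 9
  close rise: 5
  rise close: 3
  rise new: 3
  new close: 2
17 duplicate windows → 24 − 17 = 7 distinct.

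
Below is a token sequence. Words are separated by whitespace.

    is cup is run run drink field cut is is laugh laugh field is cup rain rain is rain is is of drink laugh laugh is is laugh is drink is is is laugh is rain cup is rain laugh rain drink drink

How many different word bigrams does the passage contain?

28

43 tokens → 42 bigram windows in total.
Repeated bigrams (each contributes count−1 duplicates):
  is is: 5
  is laugh: 3
  is rain: 3
  laugh is: 3
  cup is: 2
  is cup: 2
  laugh laugh: 2
  rain is: 2
14 duplicate windows → 42 − 14 = 28 distinct.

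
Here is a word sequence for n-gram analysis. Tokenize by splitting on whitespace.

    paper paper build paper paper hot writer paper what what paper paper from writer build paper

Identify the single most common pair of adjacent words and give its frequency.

Bigram frequencies (highest first):
  paper paper: 3
  build paper: 2
  paper build: 1
  paper hot: 1
  hot writer: 1
  writer paper: 1
  … (6 more, each ≤ 1)

"paper paper", 3 times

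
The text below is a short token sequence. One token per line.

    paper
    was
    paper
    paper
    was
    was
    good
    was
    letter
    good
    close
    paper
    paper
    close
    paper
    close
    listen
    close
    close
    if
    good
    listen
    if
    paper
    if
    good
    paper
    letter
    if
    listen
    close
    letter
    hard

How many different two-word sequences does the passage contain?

33 tokens → 32 bigram windows in total.
Repeated bigrams (each contributes count−1 duplicates):
  close paper: 2
  if good: 2
  listen close: 2
  paper close: 2
  paper paper: 2
  paper was: 2
6 duplicate windows → 32 − 6 = 26 distinct.

26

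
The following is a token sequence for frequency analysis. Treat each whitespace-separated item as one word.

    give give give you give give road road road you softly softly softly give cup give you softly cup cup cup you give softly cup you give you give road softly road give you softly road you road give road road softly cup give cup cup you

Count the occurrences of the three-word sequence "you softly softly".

Scanning the 45 overlapping trigram windows for "you softly softly":
  position 10–12: you softly softly

1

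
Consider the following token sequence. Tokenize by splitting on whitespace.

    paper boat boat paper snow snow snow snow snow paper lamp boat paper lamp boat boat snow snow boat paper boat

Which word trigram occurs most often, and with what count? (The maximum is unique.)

Trigram frequencies (highest first):
  snow snow snow: 3
  paper lamp boat: 2
  paper boat boat: 1
  boat boat paper: 1
  boat paper snow: 1
  paper snow snow: 1
  … (10 more, each ≤ 1)

"snow snow snow", 3 times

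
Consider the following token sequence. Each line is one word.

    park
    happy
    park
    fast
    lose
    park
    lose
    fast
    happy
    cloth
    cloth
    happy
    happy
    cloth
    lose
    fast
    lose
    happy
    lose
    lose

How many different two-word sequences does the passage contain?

16

20 tokens → 19 bigram windows in total.
Repeated bigrams (each contributes count−1 duplicates):
  fast lose: 2
  happy cloth: 2
  lose fast: 2
3 duplicate windows → 19 − 3 = 16 distinct.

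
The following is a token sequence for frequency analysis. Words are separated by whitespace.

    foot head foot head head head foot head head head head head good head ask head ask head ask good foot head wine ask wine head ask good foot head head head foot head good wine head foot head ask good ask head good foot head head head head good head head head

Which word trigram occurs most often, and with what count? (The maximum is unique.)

Trigram frequencies (highest first):
  head head head: 8
  head foot head: 4
  foot head head: 4
  head ask good: 3
  good foot head: 3
  head head foot: 2
  … (22 more, each ≤ 2)

"head head head", 8 times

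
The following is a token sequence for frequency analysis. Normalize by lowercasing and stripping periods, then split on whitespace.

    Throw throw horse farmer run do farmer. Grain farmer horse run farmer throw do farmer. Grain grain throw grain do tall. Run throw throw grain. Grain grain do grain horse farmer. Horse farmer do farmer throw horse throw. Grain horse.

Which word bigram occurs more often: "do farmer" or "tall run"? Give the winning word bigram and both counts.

"do farmer": 3 occurrences
"tall run": 1 occurrence

"do farmer" (3 vs 1)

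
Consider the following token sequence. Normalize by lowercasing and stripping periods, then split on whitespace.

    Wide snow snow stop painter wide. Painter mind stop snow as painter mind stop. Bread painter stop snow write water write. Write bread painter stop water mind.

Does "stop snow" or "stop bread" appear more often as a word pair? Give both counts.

"stop snow": 2 occurrences
"stop bread": 1 occurrence

"stop snow" (2 vs 1)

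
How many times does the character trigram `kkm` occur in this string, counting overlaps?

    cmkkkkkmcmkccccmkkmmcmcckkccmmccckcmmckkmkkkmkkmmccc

Sliding a length-3 window over the 52 characters (50 positions):
  position 6–8: kkm
  position 17–19: kkm
  position 39–41: kkm
  position 43–45: kkm
  position 46–48: kkm

5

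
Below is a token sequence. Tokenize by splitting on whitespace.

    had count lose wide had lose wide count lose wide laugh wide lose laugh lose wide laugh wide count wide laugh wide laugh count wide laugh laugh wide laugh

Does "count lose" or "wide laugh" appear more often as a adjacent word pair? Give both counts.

"wide laugh" (6 vs 2)

"count lose": 2 occurrences
"wide laugh": 6 occurrences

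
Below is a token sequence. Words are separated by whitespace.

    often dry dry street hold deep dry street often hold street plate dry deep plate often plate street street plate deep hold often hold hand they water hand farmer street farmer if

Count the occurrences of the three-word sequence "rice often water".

Scanning the 30 overlapping trigram windows for "rice often water":
  (none found)

0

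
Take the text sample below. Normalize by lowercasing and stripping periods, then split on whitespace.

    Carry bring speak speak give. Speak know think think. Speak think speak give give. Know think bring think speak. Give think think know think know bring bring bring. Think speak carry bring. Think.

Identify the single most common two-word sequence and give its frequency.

Bigram frequencies (highest first):
  think speak: 4
  speak give: 3
  know think: 3
  bring think: 3
  carry bring: 2
  think think: 2
  … (13 more, each ≤ 2)

"think speak", 4 times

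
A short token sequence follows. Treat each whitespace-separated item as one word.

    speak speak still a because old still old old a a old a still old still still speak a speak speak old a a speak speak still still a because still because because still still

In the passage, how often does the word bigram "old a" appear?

3

Scanning the 34 overlapping bigram windows for "old a":
  position 9–10: old a
  position 12–13: old a
  position 22–23: old a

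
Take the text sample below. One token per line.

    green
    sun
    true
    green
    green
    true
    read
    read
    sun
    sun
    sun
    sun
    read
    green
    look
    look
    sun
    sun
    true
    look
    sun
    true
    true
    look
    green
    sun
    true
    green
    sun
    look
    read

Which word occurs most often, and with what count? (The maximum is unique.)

"sun", 10 times

Unigram frequencies (highest first):
  sun: 10
  green: 6
  true: 6
  look: 5
  read: 4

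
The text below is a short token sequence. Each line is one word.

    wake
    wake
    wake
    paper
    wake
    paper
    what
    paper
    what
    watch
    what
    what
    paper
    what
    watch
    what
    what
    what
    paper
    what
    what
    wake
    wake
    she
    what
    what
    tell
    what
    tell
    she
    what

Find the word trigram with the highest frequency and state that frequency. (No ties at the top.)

"what paper what", 3 times

Trigram frequencies (highest first):
  what paper what: 3
  paper what watch: 2
  what watch what: 2
  watch what what: 2
  what what paper: 2
  wake wake wake: 1
  … (17 more, each ≤ 1)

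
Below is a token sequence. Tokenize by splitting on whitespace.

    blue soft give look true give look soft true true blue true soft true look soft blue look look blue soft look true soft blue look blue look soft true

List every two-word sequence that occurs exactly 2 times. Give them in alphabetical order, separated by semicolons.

Bigram counts meeting the condition (exactly 2 times):
  blue soft: 2
  give look: 2
  look blue: 2
  look true: 2
  soft blue: 2
  true soft: 2

blue soft; give look; look blue; look true; soft blue; true soft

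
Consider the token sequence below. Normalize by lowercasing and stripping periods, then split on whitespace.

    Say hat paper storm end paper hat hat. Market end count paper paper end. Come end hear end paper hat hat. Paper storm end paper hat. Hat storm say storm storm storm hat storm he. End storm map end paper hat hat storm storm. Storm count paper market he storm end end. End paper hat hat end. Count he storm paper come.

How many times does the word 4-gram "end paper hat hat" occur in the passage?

Scanning the 59 overlapping 4-gram windows for "end paper hat hat":
  position 5–8: end paper hat hat
  position 18–21: end paper hat hat
  position 24–27: end paper hat hat
  position 39–42: end paper hat hat
  position 53–56: end paper hat hat

5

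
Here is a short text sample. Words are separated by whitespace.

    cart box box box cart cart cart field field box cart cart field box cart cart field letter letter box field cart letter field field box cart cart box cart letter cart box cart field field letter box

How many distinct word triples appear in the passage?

38 tokens → 36 trigram windows in total.
Repeated trigrams (each contributes count−1 duplicates):
  box cart cart: 4
  cart cart field: 3
  field box cart: 3
  cart box cart: 2
  cart field field: 2
  field field box: 2
10 duplicate windows → 36 − 10 = 26 distinct.

26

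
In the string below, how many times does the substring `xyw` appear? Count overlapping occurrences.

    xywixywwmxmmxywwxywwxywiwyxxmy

5

Sliding a length-3 window over the 30 characters (28 positions):
  position 1–3: xyw
  position 5–7: xyw
  position 13–15: xyw
  position 17–19: xyw
  position 21–23: xyw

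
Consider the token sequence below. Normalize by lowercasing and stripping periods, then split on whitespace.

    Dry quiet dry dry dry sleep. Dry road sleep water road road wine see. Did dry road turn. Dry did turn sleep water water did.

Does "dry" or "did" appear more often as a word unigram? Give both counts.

"dry": 7 occurrences
"did": 3 occurrences

"dry" (7 vs 3)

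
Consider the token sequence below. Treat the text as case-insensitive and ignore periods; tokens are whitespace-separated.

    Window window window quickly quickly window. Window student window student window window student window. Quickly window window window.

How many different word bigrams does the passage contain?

18 tokens → 17 bigram windows in total.
Repeated bigrams (each contributes count−1 duplicates):
  window window: 6
  student window: 3
  window student: 3
  quickly window: 2
  window quickly: 2
11 duplicate windows → 17 − 11 = 6 distinct.

6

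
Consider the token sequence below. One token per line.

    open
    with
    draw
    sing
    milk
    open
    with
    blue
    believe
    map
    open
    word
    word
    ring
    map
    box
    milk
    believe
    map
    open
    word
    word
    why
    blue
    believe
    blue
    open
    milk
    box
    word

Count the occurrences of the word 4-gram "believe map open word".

Scanning the 27 overlapping 4-gram windows for "believe map open word":
  position 9–12: believe map open word
  position 18–21: believe map open word

2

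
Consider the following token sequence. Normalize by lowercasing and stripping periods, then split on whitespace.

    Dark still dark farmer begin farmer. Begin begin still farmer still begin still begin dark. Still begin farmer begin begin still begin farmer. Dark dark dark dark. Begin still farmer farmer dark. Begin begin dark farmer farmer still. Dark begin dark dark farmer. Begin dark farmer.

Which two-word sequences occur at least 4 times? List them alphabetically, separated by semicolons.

begin dark; begin still; dark dark; dark farmer; farmer begin; still begin

Bigram counts meeting the condition (at least 4 times):
  begin dark: 4
  begin still: 4
  dark dark: 4
  dark farmer: 4
  farmer begin: 4
  still begin: 4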